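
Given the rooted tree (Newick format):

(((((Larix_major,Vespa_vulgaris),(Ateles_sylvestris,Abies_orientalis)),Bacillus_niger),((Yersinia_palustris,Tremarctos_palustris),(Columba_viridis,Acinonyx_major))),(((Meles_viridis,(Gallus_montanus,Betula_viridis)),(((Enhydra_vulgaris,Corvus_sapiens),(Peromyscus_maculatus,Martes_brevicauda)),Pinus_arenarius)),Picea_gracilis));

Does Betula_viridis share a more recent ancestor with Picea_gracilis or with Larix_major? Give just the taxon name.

Picea_gracilis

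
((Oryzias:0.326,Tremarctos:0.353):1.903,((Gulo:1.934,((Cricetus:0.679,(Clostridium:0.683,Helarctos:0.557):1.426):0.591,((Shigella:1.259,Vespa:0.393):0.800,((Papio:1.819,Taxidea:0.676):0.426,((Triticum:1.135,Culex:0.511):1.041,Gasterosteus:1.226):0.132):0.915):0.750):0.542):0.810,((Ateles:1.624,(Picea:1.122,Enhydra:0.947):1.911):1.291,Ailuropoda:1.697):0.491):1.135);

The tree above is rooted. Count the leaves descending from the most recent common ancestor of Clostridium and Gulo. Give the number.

The MRCA of Clostridium and Gulo is the node subtending (Gulo,((Cricetus,(Clostridium,Helarctos)),((Shigella,Vespa),((Papio,Taxidea),((Triticum,Culex),Gasterosteus))))).
That clade contains 11 terminal taxa: Clostridium, Cricetus, Culex, Gasterosteus, Gulo, Helarctos, Papio, Shigella, Taxidea, Triticum, Vespa.

11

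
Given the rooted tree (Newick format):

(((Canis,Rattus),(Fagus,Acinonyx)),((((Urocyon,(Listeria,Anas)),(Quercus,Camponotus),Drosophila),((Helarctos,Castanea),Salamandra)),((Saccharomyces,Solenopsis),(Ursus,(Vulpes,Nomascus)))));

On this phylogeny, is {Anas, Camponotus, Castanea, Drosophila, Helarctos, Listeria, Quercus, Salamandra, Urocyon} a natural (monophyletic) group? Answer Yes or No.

The most recent common ancestor of these taxa subtends (((Urocyon,(Listeria,Anas)),(Quercus,Camponotus),Drosophila),((Helarctos,Castanea),Salamandra)).
That clade has exactly 9 tips — every listed taxon and nothing else — so the group is monophyletic.

Yes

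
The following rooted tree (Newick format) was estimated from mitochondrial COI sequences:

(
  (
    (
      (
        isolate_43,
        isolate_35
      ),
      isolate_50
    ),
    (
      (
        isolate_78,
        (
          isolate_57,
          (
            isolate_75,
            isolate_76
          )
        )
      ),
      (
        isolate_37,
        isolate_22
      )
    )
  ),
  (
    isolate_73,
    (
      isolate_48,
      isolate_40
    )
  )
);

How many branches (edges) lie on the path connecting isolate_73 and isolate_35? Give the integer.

6

The MRCA of isolate_73 and isolate_35 is the root of the tree.
From isolate_73 up to that node: 2 branches. From isolate_35 up to the same node: 4 branches. Total: 2 + 4 = 6.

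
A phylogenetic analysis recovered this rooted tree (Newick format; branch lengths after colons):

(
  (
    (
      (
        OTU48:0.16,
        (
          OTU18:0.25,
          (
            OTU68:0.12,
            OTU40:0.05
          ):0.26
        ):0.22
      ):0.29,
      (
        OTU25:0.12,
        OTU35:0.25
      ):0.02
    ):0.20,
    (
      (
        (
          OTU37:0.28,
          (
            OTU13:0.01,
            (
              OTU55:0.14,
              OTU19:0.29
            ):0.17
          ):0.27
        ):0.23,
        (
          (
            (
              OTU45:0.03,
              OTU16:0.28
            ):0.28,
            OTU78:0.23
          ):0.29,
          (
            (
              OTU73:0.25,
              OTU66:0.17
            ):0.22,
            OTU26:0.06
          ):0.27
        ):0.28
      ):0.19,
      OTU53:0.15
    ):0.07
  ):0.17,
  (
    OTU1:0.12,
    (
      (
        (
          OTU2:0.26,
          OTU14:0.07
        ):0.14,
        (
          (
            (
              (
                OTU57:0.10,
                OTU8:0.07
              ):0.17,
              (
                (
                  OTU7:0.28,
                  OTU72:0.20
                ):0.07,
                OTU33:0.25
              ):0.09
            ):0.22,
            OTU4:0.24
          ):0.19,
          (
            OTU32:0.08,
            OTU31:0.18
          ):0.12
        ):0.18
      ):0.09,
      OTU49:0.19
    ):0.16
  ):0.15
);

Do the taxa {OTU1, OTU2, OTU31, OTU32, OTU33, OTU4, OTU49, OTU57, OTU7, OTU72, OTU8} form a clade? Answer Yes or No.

No

The MRCA of the listed taxa subtends (OTU1,(((OTU2,OTU14),((((OTU57,OTU8),((OTU7,OTU72),OTU33)),OTU4),(OTU32,OTU31))),OTU49)).
That clade also contains OTU14, which is not in the proposed group, so the group is not monophyletic.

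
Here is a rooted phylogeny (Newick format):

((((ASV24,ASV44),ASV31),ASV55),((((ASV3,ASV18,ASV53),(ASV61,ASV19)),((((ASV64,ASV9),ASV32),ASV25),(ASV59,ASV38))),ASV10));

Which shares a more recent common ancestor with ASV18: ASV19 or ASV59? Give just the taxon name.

ASV19

The MRCA of ASV18 and ASV19 subtends ((ASV3,ASV18,ASV53),(ASV61,ASV19)) (5 taxa).
The MRCA of ASV18 and ASV59 subtends (((ASV3,ASV18,ASV53),(ASV61,ASV19)),((((ASV64,ASV9),ASV32),ASV25),(ASV59,ASV38))) (11 taxa).
The first is nested inside the second, so ASV18 shares a more recent common ancestor with ASV19.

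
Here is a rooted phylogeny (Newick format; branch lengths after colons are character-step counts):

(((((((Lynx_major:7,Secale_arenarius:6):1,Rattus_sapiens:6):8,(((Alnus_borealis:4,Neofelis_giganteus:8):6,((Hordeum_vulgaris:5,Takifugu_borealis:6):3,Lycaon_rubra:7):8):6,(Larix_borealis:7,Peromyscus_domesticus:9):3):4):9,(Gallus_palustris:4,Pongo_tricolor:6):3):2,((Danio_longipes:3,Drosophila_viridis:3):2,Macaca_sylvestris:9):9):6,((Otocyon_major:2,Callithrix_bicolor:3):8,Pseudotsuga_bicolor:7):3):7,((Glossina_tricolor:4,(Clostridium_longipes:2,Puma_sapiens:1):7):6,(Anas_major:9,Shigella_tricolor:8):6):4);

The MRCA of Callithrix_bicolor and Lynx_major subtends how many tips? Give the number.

18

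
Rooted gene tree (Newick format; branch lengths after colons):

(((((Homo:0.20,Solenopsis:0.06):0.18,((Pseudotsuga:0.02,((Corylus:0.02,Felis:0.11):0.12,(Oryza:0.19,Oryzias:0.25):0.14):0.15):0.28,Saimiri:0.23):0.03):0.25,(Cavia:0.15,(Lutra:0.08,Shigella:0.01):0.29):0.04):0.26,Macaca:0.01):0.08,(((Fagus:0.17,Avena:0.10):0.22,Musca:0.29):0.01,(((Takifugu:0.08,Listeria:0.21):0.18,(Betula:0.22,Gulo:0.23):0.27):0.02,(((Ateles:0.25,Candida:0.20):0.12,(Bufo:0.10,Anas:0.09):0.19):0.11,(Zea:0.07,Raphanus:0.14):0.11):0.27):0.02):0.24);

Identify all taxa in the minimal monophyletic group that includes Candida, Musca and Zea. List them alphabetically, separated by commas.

Anas, Ateles, Avena, Betula, Bufo, Candida, Fagus, Gulo, Listeria, Musca, Raphanus, Takifugu, Zea

Tracing Candida: it sits inside (Ateles,Candida).
Tracing Musca: it sits inside ((Fagus,Avena),Musca).
Tracing Zea: it sits inside (Zea,Raphanus).
The smallest clade enclosing all 3 is (((Fagus,Avena),Musca),(((Takifugu,Listeria),(Betula,Gulo)),(((Ateles,Candida),(Bufo,Anas)),(Zea,Raphanus)))); the answer is its 13 terminal taxa in alphabetical order.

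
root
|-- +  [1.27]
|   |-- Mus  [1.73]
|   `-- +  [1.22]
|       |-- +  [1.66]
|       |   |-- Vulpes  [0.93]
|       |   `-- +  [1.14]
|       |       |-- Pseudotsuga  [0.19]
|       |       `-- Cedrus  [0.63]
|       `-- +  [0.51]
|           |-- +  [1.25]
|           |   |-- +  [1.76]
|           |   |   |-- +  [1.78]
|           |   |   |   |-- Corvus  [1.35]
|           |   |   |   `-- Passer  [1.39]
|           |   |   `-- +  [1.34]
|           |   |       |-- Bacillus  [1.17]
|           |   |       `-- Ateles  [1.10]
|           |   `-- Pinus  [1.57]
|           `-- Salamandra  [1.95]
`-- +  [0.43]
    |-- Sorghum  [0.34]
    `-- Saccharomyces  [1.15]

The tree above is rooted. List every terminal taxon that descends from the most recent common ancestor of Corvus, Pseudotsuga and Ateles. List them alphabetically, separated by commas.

Tracing Corvus: it sits inside (Corvus,Passer).
Tracing Pseudotsuga: it sits inside (Pseudotsuga,Cedrus).
Tracing Ateles: it sits inside (Bacillus,Ateles).
The smallest clade enclosing all 3 is ((Vulpes,(Pseudotsuga,Cedrus)),((((Corvus,Passer),(Bacillus,Ateles)),Pinus),Salamandra)); the answer is its 9 terminal taxa in alphabetical order.

Ateles, Bacillus, Cedrus, Corvus, Passer, Pinus, Pseudotsuga, Salamandra, Vulpes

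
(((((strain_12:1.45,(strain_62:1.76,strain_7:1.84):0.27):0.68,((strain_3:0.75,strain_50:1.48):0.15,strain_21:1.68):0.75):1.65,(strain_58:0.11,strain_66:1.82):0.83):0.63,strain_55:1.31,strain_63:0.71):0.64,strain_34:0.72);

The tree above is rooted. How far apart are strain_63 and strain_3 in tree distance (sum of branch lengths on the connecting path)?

The path runs strain_63 → … → MRCA → … → strain_3; the MRCA is the node subtending ((((strain_12,(strain_62,strain_7)),((strain_3,strain_50),strain_21)),(strain_58,strain_66)),strain_55,strain_63).
Branch lengths along that path: 0.71 + 0.63 + 1.65 + 0.75 + 0.15 + 0.75 = 4.64.

4.64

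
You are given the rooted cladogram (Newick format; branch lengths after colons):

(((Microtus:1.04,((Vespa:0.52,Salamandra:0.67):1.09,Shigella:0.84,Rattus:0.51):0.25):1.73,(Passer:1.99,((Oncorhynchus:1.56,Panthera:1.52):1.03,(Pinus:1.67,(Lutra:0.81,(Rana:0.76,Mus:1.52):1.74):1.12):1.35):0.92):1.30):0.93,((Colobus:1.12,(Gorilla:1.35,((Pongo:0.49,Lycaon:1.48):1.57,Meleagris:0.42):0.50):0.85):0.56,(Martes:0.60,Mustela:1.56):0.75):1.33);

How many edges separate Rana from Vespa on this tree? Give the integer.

10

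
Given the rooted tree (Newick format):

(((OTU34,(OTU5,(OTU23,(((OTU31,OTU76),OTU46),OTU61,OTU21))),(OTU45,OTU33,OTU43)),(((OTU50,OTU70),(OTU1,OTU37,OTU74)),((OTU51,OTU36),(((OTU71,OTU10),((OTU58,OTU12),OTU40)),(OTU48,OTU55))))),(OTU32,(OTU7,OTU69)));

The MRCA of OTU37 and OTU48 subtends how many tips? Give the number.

14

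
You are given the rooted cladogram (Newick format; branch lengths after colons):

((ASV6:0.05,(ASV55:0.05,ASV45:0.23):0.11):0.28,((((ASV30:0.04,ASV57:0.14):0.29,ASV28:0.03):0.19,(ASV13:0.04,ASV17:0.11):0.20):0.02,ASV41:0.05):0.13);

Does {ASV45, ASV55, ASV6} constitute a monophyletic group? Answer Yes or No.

The most recent common ancestor of these taxa subtends (ASV6,(ASV55,ASV45)).
That clade has exactly 3 tips — every listed taxon and nothing else — so the group is monophyletic.

Yes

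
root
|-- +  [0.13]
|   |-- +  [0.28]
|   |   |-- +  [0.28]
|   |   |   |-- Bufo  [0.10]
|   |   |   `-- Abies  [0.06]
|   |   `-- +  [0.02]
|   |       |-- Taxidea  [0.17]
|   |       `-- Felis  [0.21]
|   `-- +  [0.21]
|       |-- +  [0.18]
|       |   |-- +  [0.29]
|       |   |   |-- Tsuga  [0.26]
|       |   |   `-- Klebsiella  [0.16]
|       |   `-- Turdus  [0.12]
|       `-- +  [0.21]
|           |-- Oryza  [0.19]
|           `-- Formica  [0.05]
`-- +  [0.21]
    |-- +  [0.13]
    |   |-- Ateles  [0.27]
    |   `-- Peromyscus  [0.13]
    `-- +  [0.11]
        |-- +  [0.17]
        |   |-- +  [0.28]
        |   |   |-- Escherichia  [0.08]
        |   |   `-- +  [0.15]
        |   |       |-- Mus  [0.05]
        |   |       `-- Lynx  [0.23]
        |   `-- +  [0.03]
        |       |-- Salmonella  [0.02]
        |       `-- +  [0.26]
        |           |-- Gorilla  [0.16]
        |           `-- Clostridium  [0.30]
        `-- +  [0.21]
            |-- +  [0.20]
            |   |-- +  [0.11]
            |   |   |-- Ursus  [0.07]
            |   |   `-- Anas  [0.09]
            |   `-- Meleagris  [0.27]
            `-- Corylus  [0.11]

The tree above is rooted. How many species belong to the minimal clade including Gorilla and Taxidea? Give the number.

The MRCA of Gorilla and Taxidea is the root, so the clade is the entire tree.
That clade contains 21 terminal taxa: Abies, Anas, Ateles, Bufo, Clostridium, Corylus, Escherichia, Felis, Formica, Gorilla, Klebsiella, Lynx, Meleagris, Mus, Oryza, Peromyscus, Salmonella, Taxidea, Tsuga, Turdus, Ursus.

21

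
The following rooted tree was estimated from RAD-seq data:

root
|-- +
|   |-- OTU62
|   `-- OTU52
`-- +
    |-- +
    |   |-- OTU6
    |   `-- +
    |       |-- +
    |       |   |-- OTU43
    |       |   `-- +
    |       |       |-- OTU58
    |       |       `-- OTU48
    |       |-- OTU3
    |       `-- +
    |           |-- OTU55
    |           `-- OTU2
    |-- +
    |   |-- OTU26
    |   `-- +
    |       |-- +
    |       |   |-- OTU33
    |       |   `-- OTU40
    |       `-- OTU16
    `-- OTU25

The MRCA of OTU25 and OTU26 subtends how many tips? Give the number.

The MRCA of OTU25 and OTU26 is the node subtending ((OTU6,((OTU43,(OTU58,OTU48)),OTU3,(OTU55,OTU2))),(OTU26,((OTU33,OTU40),OTU16)),OTU25).
That clade contains 12 terminal taxa: OTU16, OTU2, OTU25, OTU26, OTU3, OTU33, OTU40, OTU43, OTU48, OTU55, OTU58, OTU6.

12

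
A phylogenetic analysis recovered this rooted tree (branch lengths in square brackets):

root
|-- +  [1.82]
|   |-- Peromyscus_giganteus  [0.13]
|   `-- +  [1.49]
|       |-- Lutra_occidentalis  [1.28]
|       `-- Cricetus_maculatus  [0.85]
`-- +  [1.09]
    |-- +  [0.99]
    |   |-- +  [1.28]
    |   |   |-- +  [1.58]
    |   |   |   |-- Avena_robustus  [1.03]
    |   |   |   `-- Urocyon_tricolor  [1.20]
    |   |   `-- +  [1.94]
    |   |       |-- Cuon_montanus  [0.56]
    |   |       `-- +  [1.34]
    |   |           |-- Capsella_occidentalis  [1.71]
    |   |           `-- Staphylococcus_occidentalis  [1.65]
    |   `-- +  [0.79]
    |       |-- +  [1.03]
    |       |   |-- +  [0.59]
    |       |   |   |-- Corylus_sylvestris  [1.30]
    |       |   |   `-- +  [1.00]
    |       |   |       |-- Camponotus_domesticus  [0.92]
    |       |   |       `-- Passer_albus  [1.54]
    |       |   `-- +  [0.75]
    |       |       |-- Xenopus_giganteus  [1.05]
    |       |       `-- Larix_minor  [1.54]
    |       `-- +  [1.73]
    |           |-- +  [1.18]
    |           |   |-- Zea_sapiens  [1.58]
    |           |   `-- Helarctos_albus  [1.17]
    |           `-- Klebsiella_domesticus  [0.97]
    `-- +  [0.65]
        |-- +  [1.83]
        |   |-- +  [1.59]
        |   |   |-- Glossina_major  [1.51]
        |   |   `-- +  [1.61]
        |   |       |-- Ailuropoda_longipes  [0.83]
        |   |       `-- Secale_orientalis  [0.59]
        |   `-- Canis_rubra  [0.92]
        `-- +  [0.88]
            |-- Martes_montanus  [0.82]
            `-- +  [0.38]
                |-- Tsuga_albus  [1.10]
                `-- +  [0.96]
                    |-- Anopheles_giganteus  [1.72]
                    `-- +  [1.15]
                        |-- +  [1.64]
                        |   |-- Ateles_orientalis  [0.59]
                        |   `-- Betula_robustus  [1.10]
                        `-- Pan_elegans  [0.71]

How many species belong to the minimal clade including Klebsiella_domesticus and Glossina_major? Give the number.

23

The MRCA of Klebsiella_domesticus and Glossina_major is the node subtending ((((Avena_robustus,Urocyon_tricolor),(Cuon_montanus,(Capsella_occidentalis,Staphylococcus_occidentalis))),(((Corylus_sylvestris,(Camponotus_domesticus,Passer_albus)),(Xenopus_giganteus,Larix_minor)),((Zea_sapiens,Helarctos_albus),Klebsiella_domesticus))),(((Glossina_major,(Ailuropoda_longipes,Secale_orientalis)),Canis_rubra),(Martes_montanus,(Tsuga_albus,(Anopheles_giganteus,((Ateles_orientalis,Betula_robustus),Pan_elegans)))))).
That clade contains 23 terminal taxa: Ailuropoda_longipes, Anopheles_giganteus, Ateles_orientalis, Avena_robustus, Betula_robustus, Camponotus_domesticus, Canis_rubra, Capsella_occidentalis, Corylus_sylvestris, Cuon_montanus, Glossina_major, Helarctos_albus, Klebsiella_domesticus, Larix_minor, Martes_montanus, Pan_elegans, Passer_albus, Secale_orientalis, Staphylococcus_occidentalis, Tsuga_albus, Urocyon_tricolor, Xenopus_giganteus, Zea_sapiens.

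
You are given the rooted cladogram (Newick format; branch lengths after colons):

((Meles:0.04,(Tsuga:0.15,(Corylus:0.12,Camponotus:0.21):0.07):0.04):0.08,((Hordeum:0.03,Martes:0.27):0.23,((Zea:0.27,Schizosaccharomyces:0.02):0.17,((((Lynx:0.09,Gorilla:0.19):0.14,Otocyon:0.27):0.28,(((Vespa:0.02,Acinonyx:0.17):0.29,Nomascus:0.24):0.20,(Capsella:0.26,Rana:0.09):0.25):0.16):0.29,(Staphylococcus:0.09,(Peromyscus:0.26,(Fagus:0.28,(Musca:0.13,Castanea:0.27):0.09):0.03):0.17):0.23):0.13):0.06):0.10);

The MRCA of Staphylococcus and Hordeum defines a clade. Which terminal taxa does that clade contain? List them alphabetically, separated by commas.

Acinonyx, Capsella, Castanea, Fagus, Gorilla, Hordeum, Lynx, Martes, Musca, Nomascus, Otocyon, Peromyscus, Rana, Schizosaccharomyces, Staphylococcus, Vespa, Zea

Tracing Staphylococcus: it sits inside (Staphylococcus,(Peromyscus,(Fagus,(Musca,Castanea)))).
Tracing Hordeum: it sits inside (Hordeum,Martes).
The smallest clade enclosing both is ((Hordeum,Martes),((Zea,Schizosaccharomyces),((((Lynx,Gorilla),Otocyon),(((Vespa,Acinonyx),Nomascus),(Capsella,Rana))),(Staphylococcus,(Peromyscus,(Fagus,(Musca,Castanea))))))); the answer is its 17 terminal taxa in alphabetical order.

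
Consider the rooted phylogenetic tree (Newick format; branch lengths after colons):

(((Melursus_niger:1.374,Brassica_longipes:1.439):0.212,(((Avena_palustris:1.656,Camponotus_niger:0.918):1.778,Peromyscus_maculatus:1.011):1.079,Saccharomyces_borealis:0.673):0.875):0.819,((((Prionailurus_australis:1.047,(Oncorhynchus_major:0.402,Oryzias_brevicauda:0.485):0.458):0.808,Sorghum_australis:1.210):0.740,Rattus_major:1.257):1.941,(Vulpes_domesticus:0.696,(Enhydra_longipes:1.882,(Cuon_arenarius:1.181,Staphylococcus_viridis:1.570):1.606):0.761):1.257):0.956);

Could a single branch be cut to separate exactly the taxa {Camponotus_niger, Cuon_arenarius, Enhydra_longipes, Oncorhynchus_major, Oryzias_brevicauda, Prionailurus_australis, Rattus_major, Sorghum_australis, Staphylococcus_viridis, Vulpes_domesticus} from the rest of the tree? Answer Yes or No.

The MRCA of the listed taxa is the root, so the smallest clade containing them is the whole tree.
That clade also contains Avena_palustris, Brassica_longipes, Melursus_niger, Peromyscus_maculatus, Saccharomyces_borealis, which are not in the proposed group, so the group is not monophyletic.

No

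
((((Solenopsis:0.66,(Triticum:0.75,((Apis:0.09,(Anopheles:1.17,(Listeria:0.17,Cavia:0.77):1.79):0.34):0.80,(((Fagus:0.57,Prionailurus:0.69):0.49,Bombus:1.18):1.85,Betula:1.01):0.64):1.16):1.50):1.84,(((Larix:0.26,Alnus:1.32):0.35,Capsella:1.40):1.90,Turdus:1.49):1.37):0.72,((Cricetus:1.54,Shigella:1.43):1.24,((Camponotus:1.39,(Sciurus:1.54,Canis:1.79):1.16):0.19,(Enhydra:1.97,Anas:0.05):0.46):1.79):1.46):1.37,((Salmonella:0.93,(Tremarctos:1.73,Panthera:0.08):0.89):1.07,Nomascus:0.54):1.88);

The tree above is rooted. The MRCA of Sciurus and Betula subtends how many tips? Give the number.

The MRCA of Sciurus and Betula is the node subtending (((Solenopsis,(Triticum,((Apis,(Anopheles,(Listeria,Cavia))),(((Fagus,Prionailurus),Bombus),Betula)))),(((Larix,Alnus),Capsella),Turdus)),((Cricetus,Shigella),((Camponotus,(Sciurus,Canis)),(Enhydra,Anas)))).
That clade contains 21 terminal taxa: Alnus, Anas, Anopheles, Apis, Betula, Bombus, Camponotus, Canis, Capsella, Cavia, Cricetus, Enhydra, Fagus, Larix, Listeria, Prionailurus, Sciurus, Shigella, Solenopsis, Triticum, Turdus.

21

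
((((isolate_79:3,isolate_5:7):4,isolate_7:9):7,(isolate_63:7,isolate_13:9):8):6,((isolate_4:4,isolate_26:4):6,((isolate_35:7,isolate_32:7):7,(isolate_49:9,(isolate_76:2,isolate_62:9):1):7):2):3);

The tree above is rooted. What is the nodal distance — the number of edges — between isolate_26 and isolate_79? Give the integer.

7

The MRCA of isolate_26 and isolate_79 is the root of the tree.
From isolate_26 up to that node: 3 branches. From isolate_79 up to the same node: 4 branches. Total: 3 + 4 = 7.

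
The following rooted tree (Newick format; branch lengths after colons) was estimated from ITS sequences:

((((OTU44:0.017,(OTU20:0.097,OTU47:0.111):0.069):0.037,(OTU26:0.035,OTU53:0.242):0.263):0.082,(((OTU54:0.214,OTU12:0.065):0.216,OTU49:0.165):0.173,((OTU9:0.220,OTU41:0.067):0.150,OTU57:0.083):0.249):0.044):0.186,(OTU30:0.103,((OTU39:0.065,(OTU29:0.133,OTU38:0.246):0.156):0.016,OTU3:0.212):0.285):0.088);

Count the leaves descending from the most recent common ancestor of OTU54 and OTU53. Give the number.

The MRCA of OTU54 and OTU53 is the node subtending (((OTU44,(OTU20,OTU47)),(OTU26,OTU53)),(((OTU54,OTU12),OTU49),((OTU9,OTU41),OTU57))).
That clade contains 11 terminal taxa: OTU12, OTU20, OTU26, OTU41, OTU44, OTU47, OTU49, OTU53, OTU54, OTU57, OTU9.

11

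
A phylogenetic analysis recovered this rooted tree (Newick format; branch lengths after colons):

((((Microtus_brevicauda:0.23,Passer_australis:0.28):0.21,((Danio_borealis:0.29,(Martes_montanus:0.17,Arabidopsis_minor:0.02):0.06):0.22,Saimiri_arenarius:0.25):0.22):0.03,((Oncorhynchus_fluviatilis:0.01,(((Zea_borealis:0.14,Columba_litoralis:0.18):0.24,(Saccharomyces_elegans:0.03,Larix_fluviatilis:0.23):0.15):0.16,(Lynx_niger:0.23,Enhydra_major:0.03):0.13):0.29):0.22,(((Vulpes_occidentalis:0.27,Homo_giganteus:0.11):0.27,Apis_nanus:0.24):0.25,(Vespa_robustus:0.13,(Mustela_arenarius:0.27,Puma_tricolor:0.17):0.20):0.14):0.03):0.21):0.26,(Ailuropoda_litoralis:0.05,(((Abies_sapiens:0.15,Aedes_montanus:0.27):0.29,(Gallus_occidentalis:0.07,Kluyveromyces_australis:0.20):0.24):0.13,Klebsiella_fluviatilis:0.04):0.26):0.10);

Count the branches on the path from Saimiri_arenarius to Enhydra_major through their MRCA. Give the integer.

The MRCA of Saimiri_arenarius and Enhydra_major is the node subtending (((Microtus_brevicauda,Passer_australis),((Danio_borealis,(Martes_montanus,Arabidopsis_minor)),Saimiri_arenarius)),((Oncorhynchus_fluviatilis,(((Zea_borealis,Columba_litoralis),(Saccharomyces_elegans,Larix_fluviatilis)),(Lynx_niger,Enhydra_major))),(((Vulpes_occidentalis,Homo_giganteus),Apis_nanus),(Vespa_robustus,(Mustela_arenarius,Puma_tricolor))))).
From Saimiri_arenarius up to that node: 3 branches. From Enhydra_major up to the same node: 5 branches. Total: 3 + 5 = 8.

8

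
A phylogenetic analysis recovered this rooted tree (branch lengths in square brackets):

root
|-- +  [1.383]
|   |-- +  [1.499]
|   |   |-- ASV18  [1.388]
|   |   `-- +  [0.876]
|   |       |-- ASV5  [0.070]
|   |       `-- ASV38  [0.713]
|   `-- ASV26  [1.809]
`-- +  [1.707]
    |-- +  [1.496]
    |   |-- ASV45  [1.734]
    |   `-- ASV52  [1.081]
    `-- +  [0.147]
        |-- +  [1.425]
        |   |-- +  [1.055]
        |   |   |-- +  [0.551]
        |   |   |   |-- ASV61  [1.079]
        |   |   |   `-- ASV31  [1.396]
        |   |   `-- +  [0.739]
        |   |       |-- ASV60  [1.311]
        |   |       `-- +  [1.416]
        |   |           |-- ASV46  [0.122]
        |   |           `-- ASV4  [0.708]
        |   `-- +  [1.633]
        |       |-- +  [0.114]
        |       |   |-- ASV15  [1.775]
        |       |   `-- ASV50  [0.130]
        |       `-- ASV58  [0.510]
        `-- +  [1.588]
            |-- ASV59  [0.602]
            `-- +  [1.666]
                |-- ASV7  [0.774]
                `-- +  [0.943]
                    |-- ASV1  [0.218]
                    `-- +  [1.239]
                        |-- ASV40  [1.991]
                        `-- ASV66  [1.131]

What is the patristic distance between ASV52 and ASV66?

The path runs ASV52 → … → MRCA → … → ASV66; the MRCA is the node subtending ((ASV45,ASV52),((((ASV61,ASV31),(ASV60,(ASV46,ASV4))),((ASV15,ASV50),ASV58)),(ASV59,(ASV7,(ASV1,(ASV40,ASV66)))))).
Branch lengths along that path: 1.081 + 1.496 + 0.147 + 1.588 + 1.666 + 0.943 + 1.239 + 1.131 = 9.291.

9.291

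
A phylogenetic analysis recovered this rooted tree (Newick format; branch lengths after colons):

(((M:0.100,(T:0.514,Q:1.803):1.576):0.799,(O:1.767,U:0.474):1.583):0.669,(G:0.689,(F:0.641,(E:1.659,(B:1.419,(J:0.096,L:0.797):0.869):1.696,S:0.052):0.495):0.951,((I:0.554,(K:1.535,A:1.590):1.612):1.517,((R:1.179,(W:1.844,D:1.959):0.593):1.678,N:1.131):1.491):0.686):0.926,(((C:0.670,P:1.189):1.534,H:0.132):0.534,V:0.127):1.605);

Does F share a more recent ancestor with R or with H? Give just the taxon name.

R

The MRCA of F and R subtends (G,(F,(E,(B,(J,L)),S)),((I,(K,A)),((R,(W,D)),N))) (14 taxa).
The MRCA of F and H is the root, subtending the entire tree (23 taxa).
The first is nested inside the second, so F shares a more recent common ancestor with R.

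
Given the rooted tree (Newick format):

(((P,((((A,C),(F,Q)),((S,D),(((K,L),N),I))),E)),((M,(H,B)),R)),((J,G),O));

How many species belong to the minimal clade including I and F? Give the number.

The MRCA of I and F is the node subtending (((A,C),(F,Q)),((S,D),(((K,L),N),I))).
That clade contains 10 terminal taxa: A, C, D, F, I, K, L, N, Q, S.

10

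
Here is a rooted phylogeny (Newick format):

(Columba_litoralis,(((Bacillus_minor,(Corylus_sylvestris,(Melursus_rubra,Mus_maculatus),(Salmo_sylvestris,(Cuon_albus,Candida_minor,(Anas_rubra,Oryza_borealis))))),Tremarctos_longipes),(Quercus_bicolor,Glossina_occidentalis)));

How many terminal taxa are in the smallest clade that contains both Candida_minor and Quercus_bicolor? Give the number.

12

The MRCA of Candida_minor and Quercus_bicolor is the node subtending (((Bacillus_minor,(Corylus_sylvestris,(Melursus_rubra,Mus_maculatus),(Salmo_sylvestris,(Cuon_albus,Candida_minor,(Anas_rubra,Oryza_borealis))))),Tremarctos_longipes),(Quercus_bicolor,Glossina_occidentalis)).
That clade contains 12 terminal taxa: Anas_rubra, Bacillus_minor, Candida_minor, Corylus_sylvestris, Cuon_albus, Glossina_occidentalis, Melursus_rubra, Mus_maculatus, Oryza_borealis, Quercus_bicolor, Salmo_sylvestris, Tremarctos_longipes.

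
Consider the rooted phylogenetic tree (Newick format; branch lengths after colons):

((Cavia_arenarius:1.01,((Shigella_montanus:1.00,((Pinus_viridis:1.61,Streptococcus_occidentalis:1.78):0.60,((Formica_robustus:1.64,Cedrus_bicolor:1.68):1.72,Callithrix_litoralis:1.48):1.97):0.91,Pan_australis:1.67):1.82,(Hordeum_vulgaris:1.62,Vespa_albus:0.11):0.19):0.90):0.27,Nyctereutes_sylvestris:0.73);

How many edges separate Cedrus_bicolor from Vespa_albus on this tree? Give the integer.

The MRCA of Cedrus_bicolor and Vespa_albus is the node subtending ((Shigella_montanus,((Pinus_viridis,Streptococcus_occidentalis),((Formica_robustus,Cedrus_bicolor),Callithrix_litoralis)),Pan_australis),(Hordeum_vulgaris,Vespa_albus)).
From Cedrus_bicolor up to that node: 5 branches. From Vespa_albus up to the same node: 2 branches. Total: 5 + 2 = 7.

7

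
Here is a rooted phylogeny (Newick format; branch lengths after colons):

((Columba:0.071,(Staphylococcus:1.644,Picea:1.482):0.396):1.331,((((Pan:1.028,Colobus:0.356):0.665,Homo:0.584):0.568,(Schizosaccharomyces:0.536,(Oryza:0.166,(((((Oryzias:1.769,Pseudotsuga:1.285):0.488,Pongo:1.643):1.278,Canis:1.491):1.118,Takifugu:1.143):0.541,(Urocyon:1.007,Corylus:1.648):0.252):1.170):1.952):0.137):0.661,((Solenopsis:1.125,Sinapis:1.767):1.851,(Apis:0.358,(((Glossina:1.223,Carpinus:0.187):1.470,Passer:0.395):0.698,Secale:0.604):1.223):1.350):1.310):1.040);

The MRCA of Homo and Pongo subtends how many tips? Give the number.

12

The MRCA of Homo and Pongo is the node subtending (((Pan,Colobus),Homo),(Schizosaccharomyces,(Oryza,(((((Oryzias,Pseudotsuga),Pongo),Canis),Takifugu),(Urocyon,Corylus))))).
That clade contains 12 terminal taxa: Canis, Colobus, Corylus, Homo, Oryza, Oryzias, Pan, Pongo, Pseudotsuga, Schizosaccharomyces, Takifugu, Urocyon.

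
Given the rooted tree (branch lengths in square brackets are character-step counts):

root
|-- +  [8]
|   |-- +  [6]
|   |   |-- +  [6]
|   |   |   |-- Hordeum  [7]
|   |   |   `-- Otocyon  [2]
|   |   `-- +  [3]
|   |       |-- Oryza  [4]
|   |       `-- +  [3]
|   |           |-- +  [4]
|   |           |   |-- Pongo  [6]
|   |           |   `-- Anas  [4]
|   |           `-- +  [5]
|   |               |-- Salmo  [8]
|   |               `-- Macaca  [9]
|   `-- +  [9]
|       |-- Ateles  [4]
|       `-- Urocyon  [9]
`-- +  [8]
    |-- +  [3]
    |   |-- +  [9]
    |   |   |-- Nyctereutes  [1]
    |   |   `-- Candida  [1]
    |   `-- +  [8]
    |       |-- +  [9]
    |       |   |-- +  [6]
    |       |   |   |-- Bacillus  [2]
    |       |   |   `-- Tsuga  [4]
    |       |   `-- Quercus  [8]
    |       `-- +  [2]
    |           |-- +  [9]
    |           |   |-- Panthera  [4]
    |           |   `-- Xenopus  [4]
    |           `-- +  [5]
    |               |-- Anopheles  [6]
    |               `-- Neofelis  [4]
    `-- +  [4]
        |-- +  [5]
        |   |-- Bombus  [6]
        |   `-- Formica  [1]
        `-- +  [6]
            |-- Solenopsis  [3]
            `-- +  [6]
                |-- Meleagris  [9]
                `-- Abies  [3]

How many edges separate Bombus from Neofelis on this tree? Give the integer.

8

The MRCA of Bombus and Neofelis is the node subtending (((Nyctereutes,Candida),(((Bacillus,Tsuga),Quercus),((Panthera,Xenopus),(Anopheles,Neofelis)))),((Bombus,Formica),(Solenopsis,(Meleagris,Abies)))).
From Bombus up to that node: 3 branches. From Neofelis up to the same node: 5 branches. Total: 3 + 5 = 8.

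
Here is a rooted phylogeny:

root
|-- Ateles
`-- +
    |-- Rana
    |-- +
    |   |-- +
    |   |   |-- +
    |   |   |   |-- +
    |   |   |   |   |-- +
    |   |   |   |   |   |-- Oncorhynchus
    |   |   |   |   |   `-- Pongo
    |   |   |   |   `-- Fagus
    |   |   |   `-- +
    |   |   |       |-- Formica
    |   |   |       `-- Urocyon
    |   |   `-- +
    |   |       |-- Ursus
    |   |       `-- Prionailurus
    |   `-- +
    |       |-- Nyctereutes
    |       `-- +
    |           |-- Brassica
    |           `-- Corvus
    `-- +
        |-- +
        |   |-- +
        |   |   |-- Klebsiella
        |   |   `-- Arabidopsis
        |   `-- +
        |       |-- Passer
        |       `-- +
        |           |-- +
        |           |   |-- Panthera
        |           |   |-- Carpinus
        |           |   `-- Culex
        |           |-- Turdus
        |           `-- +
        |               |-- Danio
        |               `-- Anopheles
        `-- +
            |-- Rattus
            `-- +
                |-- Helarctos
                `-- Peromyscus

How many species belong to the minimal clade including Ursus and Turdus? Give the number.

23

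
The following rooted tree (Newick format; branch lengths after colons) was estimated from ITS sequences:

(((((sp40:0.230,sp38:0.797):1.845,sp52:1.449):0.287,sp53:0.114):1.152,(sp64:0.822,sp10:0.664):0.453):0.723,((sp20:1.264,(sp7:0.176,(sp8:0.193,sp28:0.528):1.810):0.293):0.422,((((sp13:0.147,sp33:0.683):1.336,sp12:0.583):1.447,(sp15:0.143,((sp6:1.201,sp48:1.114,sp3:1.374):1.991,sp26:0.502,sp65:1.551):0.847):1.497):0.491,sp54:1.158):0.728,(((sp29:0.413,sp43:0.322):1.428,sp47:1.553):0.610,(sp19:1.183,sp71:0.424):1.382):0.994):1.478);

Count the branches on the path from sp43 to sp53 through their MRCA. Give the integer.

8

The MRCA of sp43 and sp53 is the root of the tree.
From sp43 up to that node: 5 branches. From sp53 up to the same node: 3 branches. Total: 5 + 3 = 8.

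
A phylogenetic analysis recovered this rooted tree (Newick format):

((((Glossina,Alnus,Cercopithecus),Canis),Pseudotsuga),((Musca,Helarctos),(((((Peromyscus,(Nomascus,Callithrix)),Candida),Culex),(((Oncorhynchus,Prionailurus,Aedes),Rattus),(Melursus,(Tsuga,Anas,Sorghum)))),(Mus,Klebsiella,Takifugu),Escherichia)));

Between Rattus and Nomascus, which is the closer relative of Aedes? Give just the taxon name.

Rattus

The MRCA of Aedes and Rattus subtends ((Oncorhynchus,Prionailurus,Aedes),Rattus) (4 taxa).
The MRCA of Aedes and Nomascus subtends ((((Peromyscus,(Nomascus,Callithrix)),Candida),Culex),(((Oncorhynchus,Prionailurus,Aedes),Rattus),(Melursus,(Tsuga,Anas,Sorghum)))) (13 taxa).
The first is nested inside the second, so Aedes shares a more recent common ancestor with Rattus.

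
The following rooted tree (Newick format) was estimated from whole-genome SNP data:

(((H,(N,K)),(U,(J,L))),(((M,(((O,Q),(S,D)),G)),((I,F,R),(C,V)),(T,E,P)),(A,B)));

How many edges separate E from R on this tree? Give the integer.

5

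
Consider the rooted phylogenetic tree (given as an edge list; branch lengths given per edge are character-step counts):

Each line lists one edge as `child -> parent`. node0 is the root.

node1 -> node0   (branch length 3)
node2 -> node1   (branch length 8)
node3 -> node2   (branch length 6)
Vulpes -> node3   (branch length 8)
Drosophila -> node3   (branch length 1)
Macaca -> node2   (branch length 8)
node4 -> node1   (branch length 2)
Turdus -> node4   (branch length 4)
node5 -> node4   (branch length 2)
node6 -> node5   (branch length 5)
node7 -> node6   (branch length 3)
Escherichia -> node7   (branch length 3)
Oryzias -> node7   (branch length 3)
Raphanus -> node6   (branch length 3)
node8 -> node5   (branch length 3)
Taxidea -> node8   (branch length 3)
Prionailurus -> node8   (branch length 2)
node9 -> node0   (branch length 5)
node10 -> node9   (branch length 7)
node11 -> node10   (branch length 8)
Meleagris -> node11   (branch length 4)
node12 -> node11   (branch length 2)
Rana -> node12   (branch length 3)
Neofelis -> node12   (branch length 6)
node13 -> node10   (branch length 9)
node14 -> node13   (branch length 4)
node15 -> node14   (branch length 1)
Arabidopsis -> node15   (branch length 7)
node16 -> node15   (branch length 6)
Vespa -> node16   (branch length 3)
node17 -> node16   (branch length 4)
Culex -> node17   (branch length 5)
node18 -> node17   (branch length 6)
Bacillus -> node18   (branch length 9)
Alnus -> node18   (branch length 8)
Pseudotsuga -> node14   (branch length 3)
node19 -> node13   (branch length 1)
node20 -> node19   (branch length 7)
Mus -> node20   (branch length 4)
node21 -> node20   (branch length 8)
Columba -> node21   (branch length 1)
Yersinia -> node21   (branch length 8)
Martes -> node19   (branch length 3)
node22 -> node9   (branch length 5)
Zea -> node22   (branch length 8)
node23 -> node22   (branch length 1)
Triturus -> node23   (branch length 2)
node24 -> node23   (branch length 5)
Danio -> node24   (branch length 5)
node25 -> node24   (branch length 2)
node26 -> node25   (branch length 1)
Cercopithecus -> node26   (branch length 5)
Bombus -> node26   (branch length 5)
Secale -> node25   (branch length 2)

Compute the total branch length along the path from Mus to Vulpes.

The path runs Mus → … → MRCA → … → Vulpes; the MRCA is the root of the tree.
Branch lengths along that path: 4 + 7 + 1 + 9 + 7 + 5 + 3 + 8 + 6 + 8 = 58.

58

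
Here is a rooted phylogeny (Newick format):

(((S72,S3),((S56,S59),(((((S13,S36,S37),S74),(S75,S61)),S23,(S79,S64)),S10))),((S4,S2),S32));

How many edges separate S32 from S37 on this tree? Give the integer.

The MRCA of S32 and S37 is the root of the tree.
From S32 up to that node: 2 branches. From S37 up to the same node: 8 branches. Total: 2 + 8 = 10.

10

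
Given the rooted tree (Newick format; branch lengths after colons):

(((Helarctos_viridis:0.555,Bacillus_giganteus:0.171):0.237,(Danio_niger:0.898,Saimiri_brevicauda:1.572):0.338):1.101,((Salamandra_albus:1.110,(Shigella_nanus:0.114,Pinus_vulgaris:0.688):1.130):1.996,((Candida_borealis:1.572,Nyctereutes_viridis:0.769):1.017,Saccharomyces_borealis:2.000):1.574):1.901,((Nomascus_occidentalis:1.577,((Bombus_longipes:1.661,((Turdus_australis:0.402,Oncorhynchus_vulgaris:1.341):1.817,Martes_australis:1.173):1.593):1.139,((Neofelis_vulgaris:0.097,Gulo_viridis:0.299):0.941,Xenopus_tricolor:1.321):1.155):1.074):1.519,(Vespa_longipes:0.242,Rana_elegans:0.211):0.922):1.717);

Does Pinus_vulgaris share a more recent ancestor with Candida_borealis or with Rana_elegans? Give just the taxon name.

The MRCA of Pinus_vulgaris and Candida_borealis subtends ((Salamandra_albus,(Shigella_nanus,Pinus_vulgaris)),((Candida_borealis,Nyctereutes_viridis),Saccharomyces_borealis)) (6 taxa).
The MRCA of Pinus_vulgaris and Rana_elegans is the root, subtending the entire tree (20 taxa).
The first is nested inside the second, so Pinus_vulgaris shares a more recent common ancestor with Candida_borealis.

Candida_borealis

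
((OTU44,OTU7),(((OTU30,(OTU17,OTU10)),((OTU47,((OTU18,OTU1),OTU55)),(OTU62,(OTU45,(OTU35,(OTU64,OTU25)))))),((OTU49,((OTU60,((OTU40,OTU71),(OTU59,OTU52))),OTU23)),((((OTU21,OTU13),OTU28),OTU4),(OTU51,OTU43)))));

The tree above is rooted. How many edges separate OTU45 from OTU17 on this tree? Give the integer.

7

The MRCA of OTU45 and OTU17 is the node subtending ((OTU30,(OTU17,OTU10)),((OTU47,((OTU18,OTU1),OTU55)),(OTU62,(OTU45,(OTU35,(OTU64,OTU25)))))).
From OTU45 up to that node: 4 branches. From OTU17 up to the same node: 3 branches. Total: 4 + 3 = 7.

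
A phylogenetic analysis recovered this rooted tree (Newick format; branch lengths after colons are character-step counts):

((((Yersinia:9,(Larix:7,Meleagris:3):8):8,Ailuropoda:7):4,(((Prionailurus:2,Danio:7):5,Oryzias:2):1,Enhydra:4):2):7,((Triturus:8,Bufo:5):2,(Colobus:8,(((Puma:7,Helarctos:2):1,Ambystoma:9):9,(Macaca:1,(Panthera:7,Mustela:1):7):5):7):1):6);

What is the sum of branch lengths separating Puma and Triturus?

35

The path runs Puma → … → MRCA → … → Triturus; the MRCA is the node subtending ((Triturus,Bufo),(Colobus,(((Puma,Helarctos),Ambystoma),(Macaca,(Panthera,Mustela))))).
Branch lengths along that path: 7 + 1 + 9 + 7 + 1 + 2 + 8 = 35.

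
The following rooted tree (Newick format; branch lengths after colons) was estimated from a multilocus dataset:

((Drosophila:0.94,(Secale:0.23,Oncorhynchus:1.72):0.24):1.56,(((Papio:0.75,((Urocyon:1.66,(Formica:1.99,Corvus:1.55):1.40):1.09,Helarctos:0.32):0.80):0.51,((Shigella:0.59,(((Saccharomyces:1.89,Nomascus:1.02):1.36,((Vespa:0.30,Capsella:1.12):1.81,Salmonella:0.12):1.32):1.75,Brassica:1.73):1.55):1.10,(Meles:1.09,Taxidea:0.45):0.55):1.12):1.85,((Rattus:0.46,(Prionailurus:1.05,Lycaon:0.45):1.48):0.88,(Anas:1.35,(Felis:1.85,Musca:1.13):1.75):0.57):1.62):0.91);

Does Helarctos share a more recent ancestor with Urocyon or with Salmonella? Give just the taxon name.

Urocyon

The MRCA of Helarctos and Urocyon subtends ((Urocyon,(Formica,Corvus)),Helarctos) (4 taxa).
The MRCA of Helarctos and Salmonella subtends ((Papio,((Urocyon,(Formica,Corvus)),Helarctos)),((Shigella,(((Saccharomyces,Nomascus),((Vespa,Capsella),Salmonella)),Brassica)),(Meles,Taxidea))) (14 taxa).
The first is nested inside the second, so Helarctos shares a more recent common ancestor with Urocyon.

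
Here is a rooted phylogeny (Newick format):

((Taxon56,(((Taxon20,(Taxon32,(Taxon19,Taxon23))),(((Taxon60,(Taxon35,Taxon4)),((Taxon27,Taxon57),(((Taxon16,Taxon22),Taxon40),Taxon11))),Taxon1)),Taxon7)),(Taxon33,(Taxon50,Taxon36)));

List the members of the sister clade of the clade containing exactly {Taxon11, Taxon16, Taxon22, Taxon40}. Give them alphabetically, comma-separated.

The clade containing exactly {Taxon11, Taxon16, Taxon22, Taxon40} attaches to the tree at the node subtending ((Taxon27,Taxon57),(((Taxon16,Taxon22),Taxon40),Taxon11)).
The other lineage descending from that same node — the sister group — is (Taxon27,Taxon57); its 2 tips in alphabetical order are the answer.

Taxon27, Taxon57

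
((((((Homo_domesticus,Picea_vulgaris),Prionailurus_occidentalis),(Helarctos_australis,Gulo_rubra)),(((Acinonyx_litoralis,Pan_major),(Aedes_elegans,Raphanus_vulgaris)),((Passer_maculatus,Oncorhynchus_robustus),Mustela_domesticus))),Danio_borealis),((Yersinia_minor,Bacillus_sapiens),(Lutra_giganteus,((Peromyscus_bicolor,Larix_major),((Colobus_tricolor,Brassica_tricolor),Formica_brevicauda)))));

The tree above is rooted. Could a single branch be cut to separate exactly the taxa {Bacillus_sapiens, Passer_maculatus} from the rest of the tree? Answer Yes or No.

No

The MRCA of the listed taxa is the root, so the smallest clade containing them is the whole tree.
That clade also contains Acinonyx_litoralis, Aedes_elegans, Brassica_tricolor, Colobus_tricolor, Danio_borealis, Formica_brevicauda, Gulo_rubra, Helarctos_australis, Homo_domesticus, Larix_major, Lutra_giganteus, Mustela_domesticus, Oncorhynchus_robustus, Pan_major, Peromyscus_bicolor, Picea_vulgaris, Prionailurus_occidentalis, Raphanus_vulgaris, Yersinia_minor, which are not in the proposed group, so the group is not monophyletic.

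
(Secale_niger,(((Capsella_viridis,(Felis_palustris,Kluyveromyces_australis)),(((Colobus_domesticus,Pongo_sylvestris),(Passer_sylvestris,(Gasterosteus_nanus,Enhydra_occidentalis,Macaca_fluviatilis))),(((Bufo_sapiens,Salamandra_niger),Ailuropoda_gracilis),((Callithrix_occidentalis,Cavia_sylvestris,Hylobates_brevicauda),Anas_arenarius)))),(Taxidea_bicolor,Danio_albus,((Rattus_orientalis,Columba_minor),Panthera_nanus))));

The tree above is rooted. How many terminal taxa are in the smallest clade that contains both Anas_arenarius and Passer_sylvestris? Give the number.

13

The MRCA of Anas_arenarius and Passer_sylvestris is the node subtending (((Colobus_domesticus,Pongo_sylvestris),(Passer_sylvestris,(Gasterosteus_nanus,Enhydra_occidentalis,Macaca_fluviatilis))),(((Bufo_sapiens,Salamandra_niger),Ailuropoda_gracilis),((Callithrix_occidentalis,Cavia_sylvestris,Hylobates_brevicauda),Anas_arenarius))).
That clade contains 13 terminal taxa: Ailuropoda_gracilis, Anas_arenarius, Bufo_sapiens, Callithrix_occidentalis, Cavia_sylvestris, Colobus_domesticus, Enhydra_occidentalis, Gasterosteus_nanus, Hylobates_brevicauda, Macaca_fluviatilis, Passer_sylvestris, Pongo_sylvestris, Salamandra_niger.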